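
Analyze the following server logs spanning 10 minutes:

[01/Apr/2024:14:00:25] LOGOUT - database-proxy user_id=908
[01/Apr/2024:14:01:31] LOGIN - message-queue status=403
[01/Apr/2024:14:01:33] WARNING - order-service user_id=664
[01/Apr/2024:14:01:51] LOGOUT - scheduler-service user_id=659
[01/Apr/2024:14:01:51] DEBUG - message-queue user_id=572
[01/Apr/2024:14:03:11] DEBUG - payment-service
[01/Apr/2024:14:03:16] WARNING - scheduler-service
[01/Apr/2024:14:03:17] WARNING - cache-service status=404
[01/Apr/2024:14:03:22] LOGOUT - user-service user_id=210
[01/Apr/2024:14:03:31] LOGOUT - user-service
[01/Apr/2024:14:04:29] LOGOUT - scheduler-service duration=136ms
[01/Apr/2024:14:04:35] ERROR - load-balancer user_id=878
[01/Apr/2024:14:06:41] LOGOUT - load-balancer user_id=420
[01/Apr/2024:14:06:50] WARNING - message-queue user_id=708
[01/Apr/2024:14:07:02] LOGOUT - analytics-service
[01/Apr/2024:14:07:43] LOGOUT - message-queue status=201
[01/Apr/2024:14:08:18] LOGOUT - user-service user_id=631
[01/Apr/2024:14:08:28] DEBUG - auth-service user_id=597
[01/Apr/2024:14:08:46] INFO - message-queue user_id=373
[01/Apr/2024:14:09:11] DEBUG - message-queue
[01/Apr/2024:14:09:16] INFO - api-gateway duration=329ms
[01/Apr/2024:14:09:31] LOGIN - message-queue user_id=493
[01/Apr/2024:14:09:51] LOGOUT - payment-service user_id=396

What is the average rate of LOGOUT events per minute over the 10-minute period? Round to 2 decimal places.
1.0

To calculate the rate:

1. Count total LOGOUT events: 10
2. Total time period: 10 minutes
3. Rate = 10 / 10 = 1.0 events per minute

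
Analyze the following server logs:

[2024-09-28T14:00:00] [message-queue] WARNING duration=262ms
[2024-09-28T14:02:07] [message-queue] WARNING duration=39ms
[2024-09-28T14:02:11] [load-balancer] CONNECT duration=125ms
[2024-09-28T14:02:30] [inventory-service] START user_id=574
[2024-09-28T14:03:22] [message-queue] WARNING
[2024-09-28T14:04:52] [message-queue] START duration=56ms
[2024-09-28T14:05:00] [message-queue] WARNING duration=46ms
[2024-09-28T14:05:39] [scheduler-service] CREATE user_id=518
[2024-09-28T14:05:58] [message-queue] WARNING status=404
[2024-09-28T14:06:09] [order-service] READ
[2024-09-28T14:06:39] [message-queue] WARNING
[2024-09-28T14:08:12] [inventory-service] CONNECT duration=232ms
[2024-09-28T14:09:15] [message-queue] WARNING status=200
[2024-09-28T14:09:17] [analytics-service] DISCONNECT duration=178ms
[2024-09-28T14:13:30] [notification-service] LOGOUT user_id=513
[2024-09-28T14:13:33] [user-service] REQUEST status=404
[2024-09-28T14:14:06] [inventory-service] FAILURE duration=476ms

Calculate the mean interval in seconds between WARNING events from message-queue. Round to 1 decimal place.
92.5

To calculate average interval:

1. Find all WARNING events for message-queue in order
2. Calculate time gaps between consecutive events
3. Compute mean of gaps: 555 / 6 = 92.5 seconds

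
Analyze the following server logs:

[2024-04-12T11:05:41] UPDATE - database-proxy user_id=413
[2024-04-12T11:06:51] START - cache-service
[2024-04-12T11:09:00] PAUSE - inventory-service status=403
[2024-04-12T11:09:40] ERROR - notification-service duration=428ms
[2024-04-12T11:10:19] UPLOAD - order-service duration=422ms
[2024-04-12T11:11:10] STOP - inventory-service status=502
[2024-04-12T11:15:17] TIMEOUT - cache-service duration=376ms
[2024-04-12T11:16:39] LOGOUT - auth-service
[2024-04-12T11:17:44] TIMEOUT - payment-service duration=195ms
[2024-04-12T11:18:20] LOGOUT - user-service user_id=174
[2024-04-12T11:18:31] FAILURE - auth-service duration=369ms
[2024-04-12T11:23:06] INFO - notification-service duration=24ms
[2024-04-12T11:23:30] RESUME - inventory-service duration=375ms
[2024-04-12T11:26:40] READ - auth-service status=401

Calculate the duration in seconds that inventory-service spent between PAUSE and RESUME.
870

To calculate state duration:

1. Find PAUSE event for inventory-service: 2024-04-12T11:09:00
2. Find RESUME event for inventory-service: 2024-04-12T11:23:30
3. Calculate duration: 2024-04-12T11:23:30 - 2024-04-12T11:09:00 = 870 seconds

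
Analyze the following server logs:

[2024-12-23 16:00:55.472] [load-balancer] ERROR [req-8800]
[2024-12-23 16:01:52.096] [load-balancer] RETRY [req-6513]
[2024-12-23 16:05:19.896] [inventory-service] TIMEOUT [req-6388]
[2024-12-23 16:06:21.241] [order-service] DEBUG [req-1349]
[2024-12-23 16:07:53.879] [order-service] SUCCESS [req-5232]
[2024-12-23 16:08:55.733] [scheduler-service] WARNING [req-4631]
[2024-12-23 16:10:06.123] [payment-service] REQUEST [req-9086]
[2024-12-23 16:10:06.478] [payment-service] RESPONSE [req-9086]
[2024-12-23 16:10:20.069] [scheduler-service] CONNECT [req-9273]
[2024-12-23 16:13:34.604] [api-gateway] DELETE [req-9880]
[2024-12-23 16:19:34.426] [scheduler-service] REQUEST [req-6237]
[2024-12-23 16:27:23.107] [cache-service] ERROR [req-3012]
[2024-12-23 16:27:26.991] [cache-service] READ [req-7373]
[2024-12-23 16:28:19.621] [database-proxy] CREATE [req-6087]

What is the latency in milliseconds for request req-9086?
355

To calculate latency:

1. Find REQUEST with id req-9086: 2024-12-23 16:10:06.123
2. Find RESPONSE with id req-9086: 2024-12-23 16:10:06.478
3. Latency: 2024-12-23 16:10:06.478 - 2024-12-23 16:10:06.123 = 355ms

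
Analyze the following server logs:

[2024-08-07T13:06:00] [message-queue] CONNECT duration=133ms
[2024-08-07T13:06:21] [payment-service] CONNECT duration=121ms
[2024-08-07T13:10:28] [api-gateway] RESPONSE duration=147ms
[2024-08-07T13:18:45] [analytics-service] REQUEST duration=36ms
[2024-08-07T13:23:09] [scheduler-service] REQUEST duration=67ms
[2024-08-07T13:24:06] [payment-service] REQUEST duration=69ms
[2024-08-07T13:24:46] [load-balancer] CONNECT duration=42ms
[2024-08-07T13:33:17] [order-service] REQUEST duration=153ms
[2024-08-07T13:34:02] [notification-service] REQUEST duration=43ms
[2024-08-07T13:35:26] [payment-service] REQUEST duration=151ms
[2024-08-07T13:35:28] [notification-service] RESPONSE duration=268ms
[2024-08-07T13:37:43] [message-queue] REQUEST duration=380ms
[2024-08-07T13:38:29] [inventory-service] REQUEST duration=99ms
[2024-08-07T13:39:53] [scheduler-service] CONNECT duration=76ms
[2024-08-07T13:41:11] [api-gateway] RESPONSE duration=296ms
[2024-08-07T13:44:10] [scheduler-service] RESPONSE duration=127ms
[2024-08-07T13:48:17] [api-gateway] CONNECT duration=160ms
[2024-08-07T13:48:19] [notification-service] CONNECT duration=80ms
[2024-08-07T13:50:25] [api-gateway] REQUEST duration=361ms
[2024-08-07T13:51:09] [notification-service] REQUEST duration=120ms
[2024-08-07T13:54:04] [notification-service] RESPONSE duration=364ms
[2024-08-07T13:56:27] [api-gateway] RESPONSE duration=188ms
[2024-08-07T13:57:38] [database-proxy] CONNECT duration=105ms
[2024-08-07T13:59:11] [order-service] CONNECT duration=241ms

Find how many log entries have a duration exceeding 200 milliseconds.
6

To count timeouts:

1. Threshold: 200ms
2. Extract duration from each log entry
3. Count entries where duration > 200
4. Timeout count: 6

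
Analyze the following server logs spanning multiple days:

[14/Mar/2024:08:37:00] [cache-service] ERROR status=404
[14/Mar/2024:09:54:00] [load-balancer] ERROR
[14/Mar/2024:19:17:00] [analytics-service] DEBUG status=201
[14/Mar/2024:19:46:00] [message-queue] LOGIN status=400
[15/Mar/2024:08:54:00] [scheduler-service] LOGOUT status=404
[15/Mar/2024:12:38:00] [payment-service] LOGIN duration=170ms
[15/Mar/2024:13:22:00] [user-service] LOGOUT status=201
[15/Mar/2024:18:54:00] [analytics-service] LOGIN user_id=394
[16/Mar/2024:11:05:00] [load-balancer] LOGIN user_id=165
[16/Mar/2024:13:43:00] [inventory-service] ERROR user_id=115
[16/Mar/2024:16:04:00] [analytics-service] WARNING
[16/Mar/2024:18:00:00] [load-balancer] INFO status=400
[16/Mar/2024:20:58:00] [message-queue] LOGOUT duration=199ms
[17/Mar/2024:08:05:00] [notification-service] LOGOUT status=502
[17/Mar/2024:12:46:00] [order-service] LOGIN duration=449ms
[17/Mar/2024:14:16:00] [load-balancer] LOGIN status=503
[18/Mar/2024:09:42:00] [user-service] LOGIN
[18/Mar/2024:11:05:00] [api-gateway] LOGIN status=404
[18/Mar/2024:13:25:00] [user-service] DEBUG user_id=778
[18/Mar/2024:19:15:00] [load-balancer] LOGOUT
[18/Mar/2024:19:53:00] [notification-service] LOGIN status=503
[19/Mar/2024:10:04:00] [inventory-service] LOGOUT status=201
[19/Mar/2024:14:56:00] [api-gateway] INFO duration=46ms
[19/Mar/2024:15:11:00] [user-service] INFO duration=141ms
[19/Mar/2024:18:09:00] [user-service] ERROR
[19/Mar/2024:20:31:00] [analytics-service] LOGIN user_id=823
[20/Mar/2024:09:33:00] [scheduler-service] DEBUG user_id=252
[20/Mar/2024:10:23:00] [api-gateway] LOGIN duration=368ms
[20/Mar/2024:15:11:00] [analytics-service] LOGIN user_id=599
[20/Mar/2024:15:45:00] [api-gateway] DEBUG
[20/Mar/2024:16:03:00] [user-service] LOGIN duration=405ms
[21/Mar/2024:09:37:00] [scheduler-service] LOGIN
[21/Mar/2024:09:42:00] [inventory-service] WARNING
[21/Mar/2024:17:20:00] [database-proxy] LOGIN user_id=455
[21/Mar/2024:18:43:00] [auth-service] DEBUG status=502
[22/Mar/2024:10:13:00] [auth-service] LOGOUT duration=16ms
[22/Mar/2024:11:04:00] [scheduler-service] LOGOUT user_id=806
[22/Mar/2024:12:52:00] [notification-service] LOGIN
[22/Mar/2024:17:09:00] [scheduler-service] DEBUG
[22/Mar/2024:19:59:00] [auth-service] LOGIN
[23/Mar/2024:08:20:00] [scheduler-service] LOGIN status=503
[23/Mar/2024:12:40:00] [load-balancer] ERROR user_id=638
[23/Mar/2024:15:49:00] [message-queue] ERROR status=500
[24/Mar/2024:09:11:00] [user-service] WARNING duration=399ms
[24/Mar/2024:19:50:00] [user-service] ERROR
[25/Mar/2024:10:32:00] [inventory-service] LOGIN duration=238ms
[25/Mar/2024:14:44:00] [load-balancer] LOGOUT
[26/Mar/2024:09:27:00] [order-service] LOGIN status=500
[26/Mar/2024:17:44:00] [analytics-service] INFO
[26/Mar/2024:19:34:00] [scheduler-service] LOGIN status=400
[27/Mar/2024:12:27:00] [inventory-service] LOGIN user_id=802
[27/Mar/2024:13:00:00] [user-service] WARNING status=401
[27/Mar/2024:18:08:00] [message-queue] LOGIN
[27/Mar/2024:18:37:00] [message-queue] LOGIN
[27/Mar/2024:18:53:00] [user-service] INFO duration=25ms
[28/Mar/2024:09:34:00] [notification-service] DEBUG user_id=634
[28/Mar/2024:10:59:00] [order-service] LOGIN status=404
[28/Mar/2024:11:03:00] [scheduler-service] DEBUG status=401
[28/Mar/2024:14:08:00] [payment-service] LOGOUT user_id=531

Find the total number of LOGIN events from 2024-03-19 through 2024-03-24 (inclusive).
9

To filter by date range:

1. Date range: 2024-03-19 through 2024-03-24, both dates inclusive
2. Filter for LOGIN events whose date falls in this range
3. Count matching events: 9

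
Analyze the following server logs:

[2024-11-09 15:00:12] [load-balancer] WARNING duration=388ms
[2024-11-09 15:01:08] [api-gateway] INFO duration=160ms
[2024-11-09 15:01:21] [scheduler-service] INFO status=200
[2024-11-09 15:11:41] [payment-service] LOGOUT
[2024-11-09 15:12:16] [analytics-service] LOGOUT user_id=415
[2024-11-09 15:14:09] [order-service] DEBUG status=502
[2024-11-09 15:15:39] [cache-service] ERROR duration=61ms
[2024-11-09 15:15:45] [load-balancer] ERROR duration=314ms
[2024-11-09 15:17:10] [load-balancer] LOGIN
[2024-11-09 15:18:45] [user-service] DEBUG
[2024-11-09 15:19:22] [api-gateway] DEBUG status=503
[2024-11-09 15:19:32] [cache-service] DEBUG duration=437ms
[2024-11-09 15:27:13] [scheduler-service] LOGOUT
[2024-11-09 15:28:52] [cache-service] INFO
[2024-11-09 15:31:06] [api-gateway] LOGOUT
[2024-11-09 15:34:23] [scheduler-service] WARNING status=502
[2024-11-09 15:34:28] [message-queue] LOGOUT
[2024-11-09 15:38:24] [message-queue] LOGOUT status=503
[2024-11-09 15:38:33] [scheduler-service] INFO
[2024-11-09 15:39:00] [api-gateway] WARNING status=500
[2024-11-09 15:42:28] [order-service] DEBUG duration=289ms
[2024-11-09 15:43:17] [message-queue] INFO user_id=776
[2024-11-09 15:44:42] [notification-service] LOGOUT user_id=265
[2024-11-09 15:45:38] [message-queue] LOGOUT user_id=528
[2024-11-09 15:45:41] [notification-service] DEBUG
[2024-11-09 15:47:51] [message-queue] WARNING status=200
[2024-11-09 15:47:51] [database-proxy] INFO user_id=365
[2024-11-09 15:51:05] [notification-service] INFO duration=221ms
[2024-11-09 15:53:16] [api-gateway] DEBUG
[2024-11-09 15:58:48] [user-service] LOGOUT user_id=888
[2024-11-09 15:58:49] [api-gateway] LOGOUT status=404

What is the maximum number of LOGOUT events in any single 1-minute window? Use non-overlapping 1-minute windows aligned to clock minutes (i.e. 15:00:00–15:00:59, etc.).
2

To find the burst window:

1. Divide the log period into non-overlapping 1-minute windows starting at 15:00
2. Count LOGOUT events in each window
3. Find the window with maximum count
4. Maximum events in a window: 2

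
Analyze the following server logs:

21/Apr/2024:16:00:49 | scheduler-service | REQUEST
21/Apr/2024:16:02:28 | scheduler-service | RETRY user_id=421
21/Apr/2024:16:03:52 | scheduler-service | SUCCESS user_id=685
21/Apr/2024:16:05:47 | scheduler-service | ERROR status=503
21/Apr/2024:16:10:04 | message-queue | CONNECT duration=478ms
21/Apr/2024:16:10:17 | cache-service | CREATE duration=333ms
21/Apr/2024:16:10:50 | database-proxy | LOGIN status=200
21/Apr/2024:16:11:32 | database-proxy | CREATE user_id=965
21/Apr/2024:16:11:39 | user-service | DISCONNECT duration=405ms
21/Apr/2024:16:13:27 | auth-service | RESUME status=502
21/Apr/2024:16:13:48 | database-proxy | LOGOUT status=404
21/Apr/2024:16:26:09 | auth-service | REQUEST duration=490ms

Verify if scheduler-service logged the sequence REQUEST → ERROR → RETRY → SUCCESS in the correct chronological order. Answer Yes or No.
No

To verify sequence order:

1. Find all events in sequence REQUEST → ERROR → RETRY → SUCCESS for scheduler-service
2. Extract their timestamps
3. Check if timestamps are in ascending order
4. Result: No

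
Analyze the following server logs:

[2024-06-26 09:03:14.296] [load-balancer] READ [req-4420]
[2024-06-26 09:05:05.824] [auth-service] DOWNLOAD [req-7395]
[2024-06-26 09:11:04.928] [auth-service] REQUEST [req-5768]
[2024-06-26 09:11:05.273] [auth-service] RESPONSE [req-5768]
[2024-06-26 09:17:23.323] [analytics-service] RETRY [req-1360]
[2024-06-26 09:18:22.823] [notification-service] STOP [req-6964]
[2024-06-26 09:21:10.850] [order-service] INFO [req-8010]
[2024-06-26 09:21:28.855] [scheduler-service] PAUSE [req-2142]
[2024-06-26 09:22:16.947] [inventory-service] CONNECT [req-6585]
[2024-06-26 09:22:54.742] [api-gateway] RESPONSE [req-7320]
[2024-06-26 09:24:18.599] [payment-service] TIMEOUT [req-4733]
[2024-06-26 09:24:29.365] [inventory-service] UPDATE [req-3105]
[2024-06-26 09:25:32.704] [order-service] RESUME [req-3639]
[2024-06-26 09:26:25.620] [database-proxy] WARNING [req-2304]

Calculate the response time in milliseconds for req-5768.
345

To calculate latency:

1. Find REQUEST with id req-5768: 2024-06-26 09:11:04.928
2. Find RESPONSE with id req-5768: 2024-06-26 09:11:05.273
3. Latency: 2024-06-26 09:11:05.273 - 2024-06-26 09:11:04.928 = 345ms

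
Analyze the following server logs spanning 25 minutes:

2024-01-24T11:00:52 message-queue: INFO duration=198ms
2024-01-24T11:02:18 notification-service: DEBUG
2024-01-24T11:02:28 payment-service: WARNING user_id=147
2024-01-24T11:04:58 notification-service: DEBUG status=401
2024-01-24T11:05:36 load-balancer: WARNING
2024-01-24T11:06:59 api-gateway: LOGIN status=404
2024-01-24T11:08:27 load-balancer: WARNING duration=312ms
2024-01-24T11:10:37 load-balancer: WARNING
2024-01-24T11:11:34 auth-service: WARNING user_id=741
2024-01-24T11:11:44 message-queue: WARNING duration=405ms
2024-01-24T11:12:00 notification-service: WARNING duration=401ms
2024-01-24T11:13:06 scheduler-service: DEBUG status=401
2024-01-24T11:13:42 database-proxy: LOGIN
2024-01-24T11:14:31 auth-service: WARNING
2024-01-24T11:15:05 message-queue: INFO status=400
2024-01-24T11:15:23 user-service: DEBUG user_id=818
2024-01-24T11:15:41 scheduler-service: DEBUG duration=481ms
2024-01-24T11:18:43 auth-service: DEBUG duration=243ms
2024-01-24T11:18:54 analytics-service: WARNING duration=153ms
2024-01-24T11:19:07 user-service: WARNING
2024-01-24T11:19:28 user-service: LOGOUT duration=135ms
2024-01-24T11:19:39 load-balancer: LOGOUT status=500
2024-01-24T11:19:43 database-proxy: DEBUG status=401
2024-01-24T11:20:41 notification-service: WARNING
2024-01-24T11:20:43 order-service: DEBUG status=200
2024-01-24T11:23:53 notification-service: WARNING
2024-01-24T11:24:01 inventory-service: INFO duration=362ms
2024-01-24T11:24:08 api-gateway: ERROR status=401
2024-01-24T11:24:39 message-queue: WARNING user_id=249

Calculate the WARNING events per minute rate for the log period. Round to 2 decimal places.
0.52

To calculate the rate:

1. Count total WARNING events: 13
2. Total time period: 25 minutes
3. Rate = 13 / 25 = 0.52 events per minute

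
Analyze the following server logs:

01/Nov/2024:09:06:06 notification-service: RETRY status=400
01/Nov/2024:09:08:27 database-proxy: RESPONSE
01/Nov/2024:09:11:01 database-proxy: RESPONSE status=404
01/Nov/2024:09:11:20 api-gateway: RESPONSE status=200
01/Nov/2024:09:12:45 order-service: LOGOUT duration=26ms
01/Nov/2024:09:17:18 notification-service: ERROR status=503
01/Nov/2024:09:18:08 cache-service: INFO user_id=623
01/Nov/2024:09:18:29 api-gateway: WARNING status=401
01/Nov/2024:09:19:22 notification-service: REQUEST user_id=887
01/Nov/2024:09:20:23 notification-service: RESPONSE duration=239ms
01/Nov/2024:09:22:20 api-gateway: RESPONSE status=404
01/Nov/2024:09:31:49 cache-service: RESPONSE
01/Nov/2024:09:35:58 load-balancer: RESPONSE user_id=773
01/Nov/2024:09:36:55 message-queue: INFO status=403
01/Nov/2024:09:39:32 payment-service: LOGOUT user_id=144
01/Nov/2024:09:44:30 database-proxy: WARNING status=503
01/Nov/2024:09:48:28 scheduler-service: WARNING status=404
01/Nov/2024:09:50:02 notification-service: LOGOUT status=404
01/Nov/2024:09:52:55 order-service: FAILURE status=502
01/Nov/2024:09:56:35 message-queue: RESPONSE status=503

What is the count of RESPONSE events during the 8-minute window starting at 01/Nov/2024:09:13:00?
1

To count events in the time window:

1. Window boundaries: 01/Nov/2024:09:13:00 to 01/Nov/2024:09:21:00
2. Filter for RESPONSE events within this window
3. Count matching events: 1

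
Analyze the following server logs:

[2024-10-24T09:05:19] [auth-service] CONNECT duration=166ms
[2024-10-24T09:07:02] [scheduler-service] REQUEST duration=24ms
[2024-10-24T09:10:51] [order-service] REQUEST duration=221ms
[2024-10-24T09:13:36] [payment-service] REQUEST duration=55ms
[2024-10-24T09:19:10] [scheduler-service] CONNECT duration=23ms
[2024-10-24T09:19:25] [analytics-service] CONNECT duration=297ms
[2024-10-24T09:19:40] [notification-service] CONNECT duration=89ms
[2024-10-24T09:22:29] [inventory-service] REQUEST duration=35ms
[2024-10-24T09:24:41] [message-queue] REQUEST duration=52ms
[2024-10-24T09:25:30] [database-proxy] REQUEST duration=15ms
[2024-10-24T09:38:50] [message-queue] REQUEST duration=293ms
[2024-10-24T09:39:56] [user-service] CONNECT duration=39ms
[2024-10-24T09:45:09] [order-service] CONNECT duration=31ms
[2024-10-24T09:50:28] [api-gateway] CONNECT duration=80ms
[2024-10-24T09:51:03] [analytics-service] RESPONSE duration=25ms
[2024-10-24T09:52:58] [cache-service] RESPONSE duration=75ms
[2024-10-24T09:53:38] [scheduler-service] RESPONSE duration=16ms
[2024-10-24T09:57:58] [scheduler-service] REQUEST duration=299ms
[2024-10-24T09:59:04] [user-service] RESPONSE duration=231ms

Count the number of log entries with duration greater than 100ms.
6

To count timeouts:

1. Threshold: 100ms
2. Extract duration from each log entry
3. Count entries where duration > 100
4. Timeout count: 6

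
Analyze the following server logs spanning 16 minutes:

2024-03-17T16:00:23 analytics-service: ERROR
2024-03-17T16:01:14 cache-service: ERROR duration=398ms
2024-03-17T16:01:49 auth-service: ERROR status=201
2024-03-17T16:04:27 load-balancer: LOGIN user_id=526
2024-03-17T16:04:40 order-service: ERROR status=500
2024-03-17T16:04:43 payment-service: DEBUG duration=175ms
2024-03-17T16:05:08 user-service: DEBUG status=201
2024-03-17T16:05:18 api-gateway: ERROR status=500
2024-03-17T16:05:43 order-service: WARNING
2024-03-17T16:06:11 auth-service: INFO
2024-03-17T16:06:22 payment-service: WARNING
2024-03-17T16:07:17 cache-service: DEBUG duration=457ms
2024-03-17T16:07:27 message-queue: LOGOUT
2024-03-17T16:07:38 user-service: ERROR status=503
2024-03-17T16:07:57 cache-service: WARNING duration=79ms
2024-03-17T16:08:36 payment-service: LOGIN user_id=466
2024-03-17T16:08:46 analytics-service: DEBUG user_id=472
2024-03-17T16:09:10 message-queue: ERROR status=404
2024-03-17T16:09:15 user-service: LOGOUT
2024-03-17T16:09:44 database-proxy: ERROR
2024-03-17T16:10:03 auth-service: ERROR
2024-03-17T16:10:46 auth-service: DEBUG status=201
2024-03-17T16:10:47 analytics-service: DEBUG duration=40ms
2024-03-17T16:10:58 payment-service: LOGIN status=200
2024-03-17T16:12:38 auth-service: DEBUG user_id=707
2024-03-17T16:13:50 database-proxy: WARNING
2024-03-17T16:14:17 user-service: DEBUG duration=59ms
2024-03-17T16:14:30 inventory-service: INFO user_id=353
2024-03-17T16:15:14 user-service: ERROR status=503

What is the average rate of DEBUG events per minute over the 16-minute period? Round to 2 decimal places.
0.5

To calculate the rate:

1. Count total DEBUG events: 8
2. Total time period: 16 minutes
3. Rate = 8 / 16 = 0.5 events per minute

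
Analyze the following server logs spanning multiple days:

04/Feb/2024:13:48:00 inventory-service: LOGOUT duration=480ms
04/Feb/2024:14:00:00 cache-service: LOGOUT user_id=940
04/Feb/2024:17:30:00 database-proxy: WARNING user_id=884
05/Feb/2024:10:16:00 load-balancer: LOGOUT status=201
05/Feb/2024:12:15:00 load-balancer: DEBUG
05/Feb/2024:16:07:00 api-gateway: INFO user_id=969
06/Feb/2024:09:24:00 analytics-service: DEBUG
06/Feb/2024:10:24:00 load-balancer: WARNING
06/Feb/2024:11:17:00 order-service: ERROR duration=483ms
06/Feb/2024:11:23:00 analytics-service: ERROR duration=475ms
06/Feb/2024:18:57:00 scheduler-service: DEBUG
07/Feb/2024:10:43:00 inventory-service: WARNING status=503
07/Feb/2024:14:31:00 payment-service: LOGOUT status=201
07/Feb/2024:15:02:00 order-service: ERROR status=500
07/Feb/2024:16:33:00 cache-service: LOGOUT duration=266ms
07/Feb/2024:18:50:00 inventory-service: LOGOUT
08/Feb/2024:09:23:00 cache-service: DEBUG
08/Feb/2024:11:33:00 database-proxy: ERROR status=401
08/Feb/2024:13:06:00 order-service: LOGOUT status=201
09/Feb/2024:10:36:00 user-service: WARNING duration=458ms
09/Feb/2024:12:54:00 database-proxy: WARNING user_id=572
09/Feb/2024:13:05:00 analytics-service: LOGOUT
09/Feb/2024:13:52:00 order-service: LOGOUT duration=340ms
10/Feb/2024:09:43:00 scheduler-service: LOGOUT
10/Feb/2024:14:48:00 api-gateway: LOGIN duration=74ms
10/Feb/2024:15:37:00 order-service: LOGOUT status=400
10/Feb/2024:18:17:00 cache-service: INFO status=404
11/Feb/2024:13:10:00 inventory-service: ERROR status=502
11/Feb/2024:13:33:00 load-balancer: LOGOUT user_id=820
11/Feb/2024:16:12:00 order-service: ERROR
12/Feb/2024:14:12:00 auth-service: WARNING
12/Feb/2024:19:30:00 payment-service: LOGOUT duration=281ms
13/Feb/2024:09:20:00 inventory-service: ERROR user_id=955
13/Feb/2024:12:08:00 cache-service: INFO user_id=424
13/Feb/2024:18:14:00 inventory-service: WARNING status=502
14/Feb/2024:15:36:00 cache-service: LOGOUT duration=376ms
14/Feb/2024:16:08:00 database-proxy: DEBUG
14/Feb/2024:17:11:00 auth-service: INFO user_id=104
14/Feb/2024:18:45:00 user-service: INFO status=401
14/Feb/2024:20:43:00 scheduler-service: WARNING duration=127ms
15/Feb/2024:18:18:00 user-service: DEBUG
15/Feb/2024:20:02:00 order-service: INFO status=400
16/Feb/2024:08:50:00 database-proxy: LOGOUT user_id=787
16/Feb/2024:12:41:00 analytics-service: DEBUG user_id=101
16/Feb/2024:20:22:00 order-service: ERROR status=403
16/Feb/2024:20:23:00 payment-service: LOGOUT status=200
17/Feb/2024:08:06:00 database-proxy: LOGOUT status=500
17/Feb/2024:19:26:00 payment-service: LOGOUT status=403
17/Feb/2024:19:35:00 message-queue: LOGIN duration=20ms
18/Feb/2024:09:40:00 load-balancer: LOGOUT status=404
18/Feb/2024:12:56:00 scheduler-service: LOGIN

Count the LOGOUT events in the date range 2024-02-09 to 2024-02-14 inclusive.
7

To filter by date range:

1. Date range: 2024-02-09 through 2024-02-14, both dates inclusive
2. Filter for LOGOUT events whose date falls in this range
3. Count matching events: 7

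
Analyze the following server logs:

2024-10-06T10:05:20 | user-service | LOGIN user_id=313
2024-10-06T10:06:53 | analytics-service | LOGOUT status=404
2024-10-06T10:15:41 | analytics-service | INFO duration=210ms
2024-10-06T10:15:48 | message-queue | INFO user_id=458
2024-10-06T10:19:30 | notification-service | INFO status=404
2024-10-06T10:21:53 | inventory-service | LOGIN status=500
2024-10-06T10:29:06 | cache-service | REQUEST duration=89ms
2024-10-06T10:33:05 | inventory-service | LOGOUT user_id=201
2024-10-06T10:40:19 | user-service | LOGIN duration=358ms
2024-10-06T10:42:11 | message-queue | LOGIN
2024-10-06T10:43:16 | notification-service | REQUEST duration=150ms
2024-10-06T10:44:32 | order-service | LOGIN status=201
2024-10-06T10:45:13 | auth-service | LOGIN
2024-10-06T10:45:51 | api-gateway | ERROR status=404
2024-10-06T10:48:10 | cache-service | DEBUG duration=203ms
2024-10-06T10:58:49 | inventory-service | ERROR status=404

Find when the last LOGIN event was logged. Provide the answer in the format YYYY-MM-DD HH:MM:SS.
2024-10-06 10:45:13

To find the last event:

1. Filter for all LOGIN events
2. Sort by timestamp
3. Select the last one
4. Timestamp: 2024-10-06 10:45:13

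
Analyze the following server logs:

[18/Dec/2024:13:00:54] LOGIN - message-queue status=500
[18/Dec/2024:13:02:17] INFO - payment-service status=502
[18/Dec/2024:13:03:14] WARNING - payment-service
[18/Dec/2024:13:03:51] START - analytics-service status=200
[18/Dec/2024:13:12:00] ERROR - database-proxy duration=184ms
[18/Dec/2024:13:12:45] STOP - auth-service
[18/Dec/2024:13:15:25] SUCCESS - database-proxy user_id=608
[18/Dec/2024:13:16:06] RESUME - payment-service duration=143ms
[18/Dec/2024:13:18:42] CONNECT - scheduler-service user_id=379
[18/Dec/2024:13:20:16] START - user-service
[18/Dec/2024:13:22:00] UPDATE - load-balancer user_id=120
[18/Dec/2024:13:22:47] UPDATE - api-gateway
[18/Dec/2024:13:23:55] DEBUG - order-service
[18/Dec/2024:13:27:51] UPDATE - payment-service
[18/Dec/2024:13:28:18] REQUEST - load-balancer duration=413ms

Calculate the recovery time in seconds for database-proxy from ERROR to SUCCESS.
205

To calculate recovery time:

1. Find ERROR event for database-proxy: 18/Dec/2024:13:12:00
2. Find next SUCCESS event for database-proxy: 18/Dec/2024:13:15:25
3. Recovery time: 18/Dec/2024:13:15:25 - 18/Dec/2024:13:12:00 = 205 seconds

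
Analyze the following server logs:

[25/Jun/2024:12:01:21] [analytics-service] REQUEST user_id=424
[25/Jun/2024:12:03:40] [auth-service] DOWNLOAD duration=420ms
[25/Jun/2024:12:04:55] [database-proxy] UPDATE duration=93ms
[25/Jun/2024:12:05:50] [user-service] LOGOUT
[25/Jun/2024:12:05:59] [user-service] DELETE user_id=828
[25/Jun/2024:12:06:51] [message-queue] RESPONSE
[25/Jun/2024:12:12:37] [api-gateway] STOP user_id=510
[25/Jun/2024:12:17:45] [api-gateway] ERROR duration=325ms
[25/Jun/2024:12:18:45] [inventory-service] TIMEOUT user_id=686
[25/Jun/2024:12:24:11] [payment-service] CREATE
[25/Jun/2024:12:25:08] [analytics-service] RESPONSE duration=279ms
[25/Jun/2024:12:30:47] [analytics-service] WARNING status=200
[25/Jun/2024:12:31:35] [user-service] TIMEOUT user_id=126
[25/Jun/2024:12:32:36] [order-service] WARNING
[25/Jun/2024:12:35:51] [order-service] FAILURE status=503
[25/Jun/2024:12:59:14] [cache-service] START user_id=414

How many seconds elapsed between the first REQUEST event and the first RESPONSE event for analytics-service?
1427

To find the time between events:

1. Locate the first REQUEST event for analytics-service: 25/Jun/2024:12:01:21
2. Locate the first RESPONSE event for analytics-service: 25/Jun/2024:12:25:08
3. Calculate the difference: 25/Jun/2024:12:25:08 - 25/Jun/2024:12:01:21 = 1427 seconds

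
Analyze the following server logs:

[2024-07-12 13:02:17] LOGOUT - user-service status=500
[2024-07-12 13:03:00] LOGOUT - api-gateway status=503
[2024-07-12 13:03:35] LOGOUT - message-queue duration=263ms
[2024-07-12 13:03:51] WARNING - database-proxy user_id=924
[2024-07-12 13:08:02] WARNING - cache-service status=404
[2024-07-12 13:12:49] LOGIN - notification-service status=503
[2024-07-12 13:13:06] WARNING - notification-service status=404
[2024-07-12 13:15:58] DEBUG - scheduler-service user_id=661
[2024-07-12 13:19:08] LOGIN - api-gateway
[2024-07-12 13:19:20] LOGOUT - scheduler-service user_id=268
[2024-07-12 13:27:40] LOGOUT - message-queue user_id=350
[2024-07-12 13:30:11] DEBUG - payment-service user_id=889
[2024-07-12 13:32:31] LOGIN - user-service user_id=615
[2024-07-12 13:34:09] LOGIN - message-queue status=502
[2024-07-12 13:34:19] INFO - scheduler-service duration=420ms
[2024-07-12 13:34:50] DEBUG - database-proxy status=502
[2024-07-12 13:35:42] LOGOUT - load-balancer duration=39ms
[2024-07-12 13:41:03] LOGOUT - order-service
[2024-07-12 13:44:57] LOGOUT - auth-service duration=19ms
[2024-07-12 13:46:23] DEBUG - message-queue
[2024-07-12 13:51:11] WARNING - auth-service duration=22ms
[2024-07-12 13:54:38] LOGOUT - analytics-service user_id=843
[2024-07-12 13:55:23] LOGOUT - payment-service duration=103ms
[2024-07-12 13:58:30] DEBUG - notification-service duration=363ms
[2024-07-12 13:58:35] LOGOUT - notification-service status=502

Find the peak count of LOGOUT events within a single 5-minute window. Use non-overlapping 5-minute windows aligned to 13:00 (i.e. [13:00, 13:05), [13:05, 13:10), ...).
3

To find the burst window:

1. Divide the log period into non-overlapping 5-minute windows starting at 13:00
2. Count LOGOUT events in each window
3. Find the window with maximum count
4. Maximum events in a window: 3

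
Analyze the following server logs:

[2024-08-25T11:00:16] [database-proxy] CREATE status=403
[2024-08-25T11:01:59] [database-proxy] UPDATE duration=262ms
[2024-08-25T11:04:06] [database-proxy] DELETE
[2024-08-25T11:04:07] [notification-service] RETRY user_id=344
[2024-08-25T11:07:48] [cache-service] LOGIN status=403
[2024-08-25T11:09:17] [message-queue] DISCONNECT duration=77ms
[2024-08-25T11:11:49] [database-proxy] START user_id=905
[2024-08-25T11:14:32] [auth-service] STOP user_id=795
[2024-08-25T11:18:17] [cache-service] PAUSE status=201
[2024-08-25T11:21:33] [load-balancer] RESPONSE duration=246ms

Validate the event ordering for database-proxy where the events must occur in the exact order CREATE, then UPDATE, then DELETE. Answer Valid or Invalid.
Valid

To validate ordering:

1. Required order: CREATE → UPDATE → DELETE
2. Rule: the events must occur in the exact order CREATE, then UPDATE, then DELETE
3. Check actual order of events for database-proxy
4. Result: Valid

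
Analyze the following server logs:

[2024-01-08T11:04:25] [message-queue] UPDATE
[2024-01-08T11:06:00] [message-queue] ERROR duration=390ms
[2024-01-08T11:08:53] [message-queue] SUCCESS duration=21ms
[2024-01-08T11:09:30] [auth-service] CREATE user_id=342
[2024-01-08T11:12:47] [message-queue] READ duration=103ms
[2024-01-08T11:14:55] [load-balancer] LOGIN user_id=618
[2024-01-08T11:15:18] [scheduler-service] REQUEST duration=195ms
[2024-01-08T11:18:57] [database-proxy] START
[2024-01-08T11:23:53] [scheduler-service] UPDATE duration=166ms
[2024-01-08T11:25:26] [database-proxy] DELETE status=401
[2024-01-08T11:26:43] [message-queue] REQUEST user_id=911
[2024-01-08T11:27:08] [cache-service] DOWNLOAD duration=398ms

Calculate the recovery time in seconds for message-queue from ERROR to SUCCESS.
173

To calculate recovery time:

1. Find ERROR event for message-queue: 2024-01-08T11:06:00
2. Find next SUCCESS event for message-queue: 2024-01-08T11:08:53
3. Recovery time: 2024-01-08T11:08:53 - 2024-01-08T11:06:00 = 173 seconds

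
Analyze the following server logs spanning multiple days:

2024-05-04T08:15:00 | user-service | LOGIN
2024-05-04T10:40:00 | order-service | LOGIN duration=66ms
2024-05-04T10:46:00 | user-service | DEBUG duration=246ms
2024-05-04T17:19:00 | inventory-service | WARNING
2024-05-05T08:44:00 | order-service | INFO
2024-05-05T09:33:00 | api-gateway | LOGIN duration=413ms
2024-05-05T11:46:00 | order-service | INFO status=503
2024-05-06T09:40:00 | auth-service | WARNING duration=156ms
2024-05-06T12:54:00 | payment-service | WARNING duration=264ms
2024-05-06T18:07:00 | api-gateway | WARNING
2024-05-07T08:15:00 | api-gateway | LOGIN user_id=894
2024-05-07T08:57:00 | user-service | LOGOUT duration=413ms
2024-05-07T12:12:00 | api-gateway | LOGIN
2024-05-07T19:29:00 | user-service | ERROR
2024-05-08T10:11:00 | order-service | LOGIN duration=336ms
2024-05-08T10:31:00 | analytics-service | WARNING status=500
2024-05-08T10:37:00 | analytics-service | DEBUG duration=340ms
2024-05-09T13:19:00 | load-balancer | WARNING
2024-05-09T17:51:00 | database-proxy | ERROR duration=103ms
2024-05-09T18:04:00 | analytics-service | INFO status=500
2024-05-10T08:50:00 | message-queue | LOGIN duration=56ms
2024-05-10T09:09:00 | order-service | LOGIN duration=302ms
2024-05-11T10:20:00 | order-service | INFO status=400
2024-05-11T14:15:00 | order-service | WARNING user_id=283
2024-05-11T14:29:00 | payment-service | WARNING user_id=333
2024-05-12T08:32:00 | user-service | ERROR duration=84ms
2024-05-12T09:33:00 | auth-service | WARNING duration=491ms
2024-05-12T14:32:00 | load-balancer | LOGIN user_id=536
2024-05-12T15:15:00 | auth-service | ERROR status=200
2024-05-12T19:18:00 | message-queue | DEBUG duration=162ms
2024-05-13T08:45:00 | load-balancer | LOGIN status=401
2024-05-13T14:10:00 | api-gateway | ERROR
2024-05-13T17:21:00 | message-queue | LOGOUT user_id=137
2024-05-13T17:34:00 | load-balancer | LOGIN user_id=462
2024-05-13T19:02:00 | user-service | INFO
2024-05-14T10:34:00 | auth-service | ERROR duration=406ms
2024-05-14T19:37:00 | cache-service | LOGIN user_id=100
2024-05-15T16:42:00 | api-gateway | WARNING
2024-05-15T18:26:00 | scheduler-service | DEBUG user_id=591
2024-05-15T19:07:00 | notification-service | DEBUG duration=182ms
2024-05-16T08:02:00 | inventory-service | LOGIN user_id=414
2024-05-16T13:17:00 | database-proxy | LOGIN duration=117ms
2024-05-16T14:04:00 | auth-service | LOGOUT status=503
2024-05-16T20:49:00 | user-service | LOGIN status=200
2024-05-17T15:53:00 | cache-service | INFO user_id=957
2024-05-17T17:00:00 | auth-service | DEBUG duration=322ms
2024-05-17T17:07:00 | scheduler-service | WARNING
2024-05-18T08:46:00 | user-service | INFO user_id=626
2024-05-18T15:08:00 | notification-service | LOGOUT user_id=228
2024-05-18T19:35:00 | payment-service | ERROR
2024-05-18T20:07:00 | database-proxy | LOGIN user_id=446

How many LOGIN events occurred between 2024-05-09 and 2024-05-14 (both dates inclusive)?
6

To filter by date range:

1. Date range: 2024-05-09 through 2024-05-14, both dates inclusive
2. Filter for LOGIN events whose date falls in this range
3. Count matching events: 6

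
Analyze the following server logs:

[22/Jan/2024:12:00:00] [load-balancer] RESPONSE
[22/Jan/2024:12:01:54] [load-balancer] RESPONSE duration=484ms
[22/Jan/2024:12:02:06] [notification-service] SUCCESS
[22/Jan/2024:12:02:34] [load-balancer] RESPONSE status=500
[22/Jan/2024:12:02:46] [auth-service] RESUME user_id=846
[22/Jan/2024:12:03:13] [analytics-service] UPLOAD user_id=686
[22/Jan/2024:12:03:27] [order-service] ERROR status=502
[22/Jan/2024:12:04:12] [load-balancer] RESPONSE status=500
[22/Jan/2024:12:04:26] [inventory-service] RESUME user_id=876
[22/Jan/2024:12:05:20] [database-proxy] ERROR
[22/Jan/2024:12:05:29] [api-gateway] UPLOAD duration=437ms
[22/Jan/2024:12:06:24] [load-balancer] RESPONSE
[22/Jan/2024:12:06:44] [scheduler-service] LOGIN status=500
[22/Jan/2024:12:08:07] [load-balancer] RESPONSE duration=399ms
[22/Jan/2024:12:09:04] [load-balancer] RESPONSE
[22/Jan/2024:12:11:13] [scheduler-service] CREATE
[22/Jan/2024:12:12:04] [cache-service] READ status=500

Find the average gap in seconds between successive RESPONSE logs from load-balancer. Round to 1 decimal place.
90.7

To calculate average interval:

1. Find all RESPONSE events for load-balancer in order
2. Calculate time gaps between consecutive events
3. Compute mean of gaps: 544 / 6 = 90.7 seconds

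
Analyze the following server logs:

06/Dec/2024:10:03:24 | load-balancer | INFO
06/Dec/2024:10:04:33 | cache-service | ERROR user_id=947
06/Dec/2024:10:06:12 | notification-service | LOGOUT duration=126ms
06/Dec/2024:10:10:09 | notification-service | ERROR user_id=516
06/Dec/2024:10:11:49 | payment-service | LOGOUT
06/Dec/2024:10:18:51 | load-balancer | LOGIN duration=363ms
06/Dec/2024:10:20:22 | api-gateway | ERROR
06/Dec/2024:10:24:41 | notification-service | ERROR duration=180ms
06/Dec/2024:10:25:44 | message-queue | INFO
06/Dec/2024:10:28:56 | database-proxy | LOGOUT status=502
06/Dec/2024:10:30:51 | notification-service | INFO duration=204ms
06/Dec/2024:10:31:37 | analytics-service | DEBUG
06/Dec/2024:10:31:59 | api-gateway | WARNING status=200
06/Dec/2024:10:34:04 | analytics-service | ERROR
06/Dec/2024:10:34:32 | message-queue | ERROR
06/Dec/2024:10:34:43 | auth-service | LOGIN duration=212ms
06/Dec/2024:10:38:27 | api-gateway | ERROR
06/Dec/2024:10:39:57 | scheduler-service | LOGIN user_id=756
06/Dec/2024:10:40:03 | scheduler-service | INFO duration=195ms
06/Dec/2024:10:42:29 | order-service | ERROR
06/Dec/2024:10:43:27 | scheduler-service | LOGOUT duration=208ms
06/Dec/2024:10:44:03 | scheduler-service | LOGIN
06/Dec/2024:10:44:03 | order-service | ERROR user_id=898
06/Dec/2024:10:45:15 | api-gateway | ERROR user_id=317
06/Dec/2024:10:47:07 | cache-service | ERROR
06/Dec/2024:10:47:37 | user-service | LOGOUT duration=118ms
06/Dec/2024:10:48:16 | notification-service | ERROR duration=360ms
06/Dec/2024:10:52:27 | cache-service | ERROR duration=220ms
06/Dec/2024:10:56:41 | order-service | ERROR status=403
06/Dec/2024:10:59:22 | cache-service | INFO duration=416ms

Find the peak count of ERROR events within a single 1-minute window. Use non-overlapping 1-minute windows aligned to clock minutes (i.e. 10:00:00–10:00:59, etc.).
2

To find the burst window:

1. Divide the log period into non-overlapping 1-minute windows starting at 10:00
2. Count ERROR events in each window
3. Find the window with maximum count
4. Maximum events in a window: 2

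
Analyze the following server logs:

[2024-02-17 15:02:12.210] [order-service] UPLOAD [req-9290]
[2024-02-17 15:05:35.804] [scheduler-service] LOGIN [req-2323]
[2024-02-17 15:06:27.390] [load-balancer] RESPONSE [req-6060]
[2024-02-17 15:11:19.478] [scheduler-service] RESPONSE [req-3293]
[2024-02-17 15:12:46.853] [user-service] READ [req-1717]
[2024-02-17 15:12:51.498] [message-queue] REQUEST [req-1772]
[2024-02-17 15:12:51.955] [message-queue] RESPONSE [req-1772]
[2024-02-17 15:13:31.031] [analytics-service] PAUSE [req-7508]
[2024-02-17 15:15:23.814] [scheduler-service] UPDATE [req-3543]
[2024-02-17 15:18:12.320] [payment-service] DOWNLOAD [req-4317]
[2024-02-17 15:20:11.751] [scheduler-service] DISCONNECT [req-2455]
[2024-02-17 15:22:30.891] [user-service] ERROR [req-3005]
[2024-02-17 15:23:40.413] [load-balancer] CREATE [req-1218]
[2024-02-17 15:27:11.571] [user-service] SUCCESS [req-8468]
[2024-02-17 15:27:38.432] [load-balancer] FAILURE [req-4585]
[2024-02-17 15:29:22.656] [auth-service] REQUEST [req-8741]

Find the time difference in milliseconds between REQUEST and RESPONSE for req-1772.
457

To calculate latency:

1. Find REQUEST with id req-1772: 2024-02-17 15:12:51.498
2. Find RESPONSE with id req-1772: 2024-02-17 15:12:51.955
3. Latency: 2024-02-17 15:12:51.955 - 2024-02-17 15:12:51.498 = 457ms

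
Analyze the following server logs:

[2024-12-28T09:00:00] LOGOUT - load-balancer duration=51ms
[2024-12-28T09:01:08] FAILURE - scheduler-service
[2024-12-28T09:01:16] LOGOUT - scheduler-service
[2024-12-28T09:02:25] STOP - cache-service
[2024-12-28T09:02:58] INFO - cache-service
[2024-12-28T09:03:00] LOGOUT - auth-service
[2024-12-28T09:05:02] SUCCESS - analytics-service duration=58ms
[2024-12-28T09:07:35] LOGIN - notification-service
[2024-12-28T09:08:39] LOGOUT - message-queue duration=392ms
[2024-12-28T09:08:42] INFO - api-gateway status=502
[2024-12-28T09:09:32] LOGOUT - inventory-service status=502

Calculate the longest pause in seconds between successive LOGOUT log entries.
339

To find the longest gap:

1. Extract all LOGOUT events in chronological order
2. Calculate time differences between consecutive events
3. Find the maximum difference
4. Longest gap: 339 seconds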